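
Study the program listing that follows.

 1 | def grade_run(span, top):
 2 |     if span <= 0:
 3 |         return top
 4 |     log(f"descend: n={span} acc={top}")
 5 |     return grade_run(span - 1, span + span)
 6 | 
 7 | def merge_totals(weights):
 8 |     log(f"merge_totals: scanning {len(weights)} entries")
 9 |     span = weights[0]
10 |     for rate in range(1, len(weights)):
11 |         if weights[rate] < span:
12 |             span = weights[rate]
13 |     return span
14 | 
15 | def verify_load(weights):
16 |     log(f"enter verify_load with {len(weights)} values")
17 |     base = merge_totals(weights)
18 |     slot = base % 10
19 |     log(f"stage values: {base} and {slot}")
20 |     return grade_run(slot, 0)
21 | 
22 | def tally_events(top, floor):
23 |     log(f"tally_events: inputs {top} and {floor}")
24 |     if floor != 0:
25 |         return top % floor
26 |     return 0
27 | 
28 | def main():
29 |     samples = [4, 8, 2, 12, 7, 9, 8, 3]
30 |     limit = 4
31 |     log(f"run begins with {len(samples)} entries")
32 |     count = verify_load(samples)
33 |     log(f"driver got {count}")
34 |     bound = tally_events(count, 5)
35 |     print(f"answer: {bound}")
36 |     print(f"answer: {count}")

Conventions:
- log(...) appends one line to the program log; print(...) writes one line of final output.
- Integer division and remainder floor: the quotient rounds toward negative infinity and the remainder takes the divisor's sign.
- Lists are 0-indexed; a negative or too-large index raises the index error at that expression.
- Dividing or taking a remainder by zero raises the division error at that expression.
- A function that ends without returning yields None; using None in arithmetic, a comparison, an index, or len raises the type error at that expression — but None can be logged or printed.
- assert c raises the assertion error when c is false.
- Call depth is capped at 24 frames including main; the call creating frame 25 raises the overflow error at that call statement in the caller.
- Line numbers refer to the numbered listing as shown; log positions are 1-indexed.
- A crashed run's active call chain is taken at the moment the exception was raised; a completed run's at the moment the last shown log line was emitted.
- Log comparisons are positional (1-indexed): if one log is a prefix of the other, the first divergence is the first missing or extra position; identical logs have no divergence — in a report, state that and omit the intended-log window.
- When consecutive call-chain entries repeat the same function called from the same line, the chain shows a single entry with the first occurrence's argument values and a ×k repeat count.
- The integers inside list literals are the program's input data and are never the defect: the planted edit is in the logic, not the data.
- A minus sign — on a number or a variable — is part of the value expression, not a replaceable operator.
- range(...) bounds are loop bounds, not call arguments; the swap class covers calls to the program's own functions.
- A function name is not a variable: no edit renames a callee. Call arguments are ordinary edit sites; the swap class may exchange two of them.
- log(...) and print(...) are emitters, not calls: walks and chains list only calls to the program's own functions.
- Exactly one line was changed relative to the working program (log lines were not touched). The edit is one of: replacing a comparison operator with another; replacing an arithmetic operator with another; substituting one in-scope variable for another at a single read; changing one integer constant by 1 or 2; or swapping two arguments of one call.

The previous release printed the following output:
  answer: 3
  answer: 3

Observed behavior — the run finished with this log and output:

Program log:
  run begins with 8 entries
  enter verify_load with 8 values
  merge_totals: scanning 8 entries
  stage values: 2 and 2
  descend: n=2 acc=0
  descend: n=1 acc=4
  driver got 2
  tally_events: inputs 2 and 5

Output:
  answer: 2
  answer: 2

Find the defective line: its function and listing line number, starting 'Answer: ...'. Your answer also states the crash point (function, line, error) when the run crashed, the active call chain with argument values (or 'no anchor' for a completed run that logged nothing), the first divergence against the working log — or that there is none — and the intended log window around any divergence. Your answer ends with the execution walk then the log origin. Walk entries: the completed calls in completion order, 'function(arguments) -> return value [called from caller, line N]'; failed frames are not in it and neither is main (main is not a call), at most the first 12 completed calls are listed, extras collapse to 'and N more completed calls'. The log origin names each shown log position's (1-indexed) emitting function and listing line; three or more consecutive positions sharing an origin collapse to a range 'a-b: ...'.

Answer: the defect is in grade_run at line 5.
Key observation: The earliest visible damage is log position 6 — 'descend: n=1 acc=4' rather than the intended 'descend: n=1 acc=2'.
Call chain: main -> tally_events(2, 5) (called at line 34).
First divergence: position 6; shown 'descend: n=1 acc=4' vs intended 'descend: n=1 acc=2'.
Intended log window:
  4: stage values: 2 and 2
  5: descend: n=2 acc=0
  6: descend: n=1 acc=2
  7: driver got 3
Execution walk:
  merge_totals([4, 8, 2, 12, 7, 9, 8, 3]) -> 2  [called from verify_load, line 17]
  grade_run(0, 2) -> 2  [called from grade_run, line 5]
  grade_run(1, 4) -> 2  [called from grade_run, line 5]
  grade_run(2, 0) -> 2  [called from verify_load, line 20]
  verify_load([4, 8, 2, 12, 7, 9, 8, 3]) -> 2  [called from main, line 32]
  tally_events(2, 5) -> 2  [called from main, line 34]
Origin of each log line:
  1: logged in main at line 31
  2: logged in verify_load at line 16
  3: logged in merge_totals at line 8
  4: logged in verify_load at line 19
  5: logged in grade_run at line 4
  6: logged in grade_run at line 4
  7: logged in main at line 33
  8: logged in tally_events at line 23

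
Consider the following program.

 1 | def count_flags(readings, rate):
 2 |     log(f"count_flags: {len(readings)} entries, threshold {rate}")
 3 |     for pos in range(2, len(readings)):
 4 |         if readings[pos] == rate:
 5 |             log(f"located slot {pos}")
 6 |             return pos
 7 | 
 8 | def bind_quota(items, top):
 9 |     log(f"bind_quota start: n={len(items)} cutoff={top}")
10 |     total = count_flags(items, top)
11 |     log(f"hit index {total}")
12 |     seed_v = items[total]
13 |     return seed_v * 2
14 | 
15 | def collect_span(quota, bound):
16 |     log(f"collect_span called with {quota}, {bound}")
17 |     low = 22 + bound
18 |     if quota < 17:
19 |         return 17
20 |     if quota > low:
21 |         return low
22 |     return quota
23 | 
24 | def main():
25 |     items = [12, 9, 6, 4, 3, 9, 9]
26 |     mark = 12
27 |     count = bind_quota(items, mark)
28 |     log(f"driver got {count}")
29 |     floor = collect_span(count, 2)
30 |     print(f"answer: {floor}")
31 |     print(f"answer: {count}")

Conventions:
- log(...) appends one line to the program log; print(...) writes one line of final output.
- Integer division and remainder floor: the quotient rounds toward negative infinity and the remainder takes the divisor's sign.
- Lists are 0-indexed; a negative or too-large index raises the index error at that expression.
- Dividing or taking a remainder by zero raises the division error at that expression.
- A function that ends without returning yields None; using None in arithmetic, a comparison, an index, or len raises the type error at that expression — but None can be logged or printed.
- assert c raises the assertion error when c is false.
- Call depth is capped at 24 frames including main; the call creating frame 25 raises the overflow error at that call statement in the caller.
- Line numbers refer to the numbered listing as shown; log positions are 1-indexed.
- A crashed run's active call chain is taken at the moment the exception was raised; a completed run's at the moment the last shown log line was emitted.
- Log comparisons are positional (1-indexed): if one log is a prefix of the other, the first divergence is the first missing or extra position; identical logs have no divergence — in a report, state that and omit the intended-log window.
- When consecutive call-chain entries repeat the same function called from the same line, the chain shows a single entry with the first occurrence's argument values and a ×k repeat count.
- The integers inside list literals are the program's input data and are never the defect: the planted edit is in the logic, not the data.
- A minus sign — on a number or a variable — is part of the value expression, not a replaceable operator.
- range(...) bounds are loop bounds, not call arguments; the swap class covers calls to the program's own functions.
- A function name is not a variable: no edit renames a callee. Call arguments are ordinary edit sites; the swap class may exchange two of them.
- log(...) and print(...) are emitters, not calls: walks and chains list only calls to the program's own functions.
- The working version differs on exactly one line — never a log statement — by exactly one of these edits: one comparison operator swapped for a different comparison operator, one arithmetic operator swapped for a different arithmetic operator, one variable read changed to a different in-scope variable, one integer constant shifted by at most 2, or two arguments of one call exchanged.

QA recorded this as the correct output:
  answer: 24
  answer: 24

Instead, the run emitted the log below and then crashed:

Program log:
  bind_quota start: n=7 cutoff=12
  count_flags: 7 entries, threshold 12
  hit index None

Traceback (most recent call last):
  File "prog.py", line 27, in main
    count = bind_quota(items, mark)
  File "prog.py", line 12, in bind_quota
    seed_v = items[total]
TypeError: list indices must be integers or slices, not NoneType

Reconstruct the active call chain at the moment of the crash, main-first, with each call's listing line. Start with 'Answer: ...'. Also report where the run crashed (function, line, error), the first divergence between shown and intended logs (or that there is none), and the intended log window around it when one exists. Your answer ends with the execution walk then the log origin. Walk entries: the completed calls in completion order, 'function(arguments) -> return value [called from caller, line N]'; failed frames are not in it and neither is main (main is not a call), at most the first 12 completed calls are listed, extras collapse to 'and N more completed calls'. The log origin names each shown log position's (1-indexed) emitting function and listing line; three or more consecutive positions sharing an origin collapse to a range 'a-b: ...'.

Answer: main -> bind_quota (called at line 27).
Key observation: Position 3 is the first bad log line: 'hit index None' should read 'located slot 0'.
Crash: bind_quota, line 12, TypeError.
First divergence: position 3 — the shown line 'hit index None' should read 'located slot 0'.
Intended log window:
  1: bind_quota start: n=7 cutoff=12
  2: count_flags: 7 entries, threshold 12
  3: located slot 0
  4: hit index 0
Execution walk:
  count_flags([12, 9, 6, 4, 3, 9, 9], 12) -> None  [called from bind_quota, line 10]
Log origins:
  1: emitted by bind_quota (line 9)
  2: emitted by count_flags (line 2)
  3: emitted by bind_quota (line 11)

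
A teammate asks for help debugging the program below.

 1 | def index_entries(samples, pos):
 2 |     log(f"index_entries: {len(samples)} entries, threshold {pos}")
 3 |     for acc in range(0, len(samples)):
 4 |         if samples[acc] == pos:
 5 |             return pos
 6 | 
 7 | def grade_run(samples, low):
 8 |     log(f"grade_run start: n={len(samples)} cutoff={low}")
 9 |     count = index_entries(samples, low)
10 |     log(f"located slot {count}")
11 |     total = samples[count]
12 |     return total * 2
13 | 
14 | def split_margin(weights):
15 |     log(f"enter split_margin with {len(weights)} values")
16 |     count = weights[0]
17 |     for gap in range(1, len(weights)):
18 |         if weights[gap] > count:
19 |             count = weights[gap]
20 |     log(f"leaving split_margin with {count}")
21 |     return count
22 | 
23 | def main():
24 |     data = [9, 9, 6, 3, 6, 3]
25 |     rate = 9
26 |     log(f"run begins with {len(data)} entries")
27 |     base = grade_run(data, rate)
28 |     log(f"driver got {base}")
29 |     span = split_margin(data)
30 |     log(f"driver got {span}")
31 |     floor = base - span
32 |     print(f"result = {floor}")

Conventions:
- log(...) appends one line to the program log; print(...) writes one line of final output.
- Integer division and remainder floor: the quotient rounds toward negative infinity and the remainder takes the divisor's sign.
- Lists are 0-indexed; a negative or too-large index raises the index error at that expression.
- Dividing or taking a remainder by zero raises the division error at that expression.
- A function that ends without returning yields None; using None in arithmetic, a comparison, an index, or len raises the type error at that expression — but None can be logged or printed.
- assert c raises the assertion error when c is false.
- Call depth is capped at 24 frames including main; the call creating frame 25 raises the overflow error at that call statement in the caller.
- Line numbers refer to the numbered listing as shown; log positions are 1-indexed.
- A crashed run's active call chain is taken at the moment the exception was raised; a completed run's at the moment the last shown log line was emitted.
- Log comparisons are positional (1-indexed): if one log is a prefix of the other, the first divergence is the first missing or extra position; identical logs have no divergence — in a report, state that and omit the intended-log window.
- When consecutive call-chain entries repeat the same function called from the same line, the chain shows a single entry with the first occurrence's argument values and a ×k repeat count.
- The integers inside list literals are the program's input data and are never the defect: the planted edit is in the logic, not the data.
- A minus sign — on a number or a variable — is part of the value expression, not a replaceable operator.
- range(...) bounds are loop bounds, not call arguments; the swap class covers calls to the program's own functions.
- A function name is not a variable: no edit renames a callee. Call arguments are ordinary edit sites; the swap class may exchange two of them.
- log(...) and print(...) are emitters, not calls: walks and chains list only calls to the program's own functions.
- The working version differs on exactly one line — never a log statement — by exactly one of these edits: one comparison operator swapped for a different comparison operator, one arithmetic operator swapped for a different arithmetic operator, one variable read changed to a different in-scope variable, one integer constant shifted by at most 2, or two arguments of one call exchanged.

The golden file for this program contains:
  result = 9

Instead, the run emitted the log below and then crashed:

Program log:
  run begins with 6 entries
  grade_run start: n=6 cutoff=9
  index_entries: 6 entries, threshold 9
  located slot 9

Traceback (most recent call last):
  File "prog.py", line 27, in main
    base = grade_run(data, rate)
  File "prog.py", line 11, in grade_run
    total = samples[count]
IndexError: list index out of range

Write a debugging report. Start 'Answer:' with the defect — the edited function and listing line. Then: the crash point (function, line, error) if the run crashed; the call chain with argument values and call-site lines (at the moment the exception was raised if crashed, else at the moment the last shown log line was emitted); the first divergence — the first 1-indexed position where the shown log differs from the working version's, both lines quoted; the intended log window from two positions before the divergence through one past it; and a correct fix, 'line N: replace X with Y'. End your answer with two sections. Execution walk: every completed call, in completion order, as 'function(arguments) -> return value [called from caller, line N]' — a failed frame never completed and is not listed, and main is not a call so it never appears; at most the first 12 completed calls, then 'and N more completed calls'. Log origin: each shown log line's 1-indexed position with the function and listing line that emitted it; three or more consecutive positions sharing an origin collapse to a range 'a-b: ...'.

Answer: the defect is in index_entries at line 5.
The tell: The log first diverges at position 4: the faulty run prints 'located slot 9' where the working version prints 'located slot 0'.
Crash: grade_run, line 11, IndexError.
Call chain: main -> grade_run([9, 9, 6, 3, 6, 3], 9) (called at line 27).
First divergence: at position 4 the run shows 'located slot 9' where the working version logs 'located slot 0'.
Intended log window:
  2: grade_run start: n=6 cutoff=9
  3: index_entries: 6 entries, threshold 9
  4: located slot 0
  5: driver got 18
Execution walk:
  index_entries([9, 9, 6, 3, 6, 3], 9) -> 9  [called from grade_run, line 9]
Log origin:
  1: emitted by main (line 26)
  2: emitted by grade_run (line 8)
  3: emitted by index_entries (line 2)
  4: emitted by grade_run (line 10)
A correct fix: line 5: replace `pos` with `acc`.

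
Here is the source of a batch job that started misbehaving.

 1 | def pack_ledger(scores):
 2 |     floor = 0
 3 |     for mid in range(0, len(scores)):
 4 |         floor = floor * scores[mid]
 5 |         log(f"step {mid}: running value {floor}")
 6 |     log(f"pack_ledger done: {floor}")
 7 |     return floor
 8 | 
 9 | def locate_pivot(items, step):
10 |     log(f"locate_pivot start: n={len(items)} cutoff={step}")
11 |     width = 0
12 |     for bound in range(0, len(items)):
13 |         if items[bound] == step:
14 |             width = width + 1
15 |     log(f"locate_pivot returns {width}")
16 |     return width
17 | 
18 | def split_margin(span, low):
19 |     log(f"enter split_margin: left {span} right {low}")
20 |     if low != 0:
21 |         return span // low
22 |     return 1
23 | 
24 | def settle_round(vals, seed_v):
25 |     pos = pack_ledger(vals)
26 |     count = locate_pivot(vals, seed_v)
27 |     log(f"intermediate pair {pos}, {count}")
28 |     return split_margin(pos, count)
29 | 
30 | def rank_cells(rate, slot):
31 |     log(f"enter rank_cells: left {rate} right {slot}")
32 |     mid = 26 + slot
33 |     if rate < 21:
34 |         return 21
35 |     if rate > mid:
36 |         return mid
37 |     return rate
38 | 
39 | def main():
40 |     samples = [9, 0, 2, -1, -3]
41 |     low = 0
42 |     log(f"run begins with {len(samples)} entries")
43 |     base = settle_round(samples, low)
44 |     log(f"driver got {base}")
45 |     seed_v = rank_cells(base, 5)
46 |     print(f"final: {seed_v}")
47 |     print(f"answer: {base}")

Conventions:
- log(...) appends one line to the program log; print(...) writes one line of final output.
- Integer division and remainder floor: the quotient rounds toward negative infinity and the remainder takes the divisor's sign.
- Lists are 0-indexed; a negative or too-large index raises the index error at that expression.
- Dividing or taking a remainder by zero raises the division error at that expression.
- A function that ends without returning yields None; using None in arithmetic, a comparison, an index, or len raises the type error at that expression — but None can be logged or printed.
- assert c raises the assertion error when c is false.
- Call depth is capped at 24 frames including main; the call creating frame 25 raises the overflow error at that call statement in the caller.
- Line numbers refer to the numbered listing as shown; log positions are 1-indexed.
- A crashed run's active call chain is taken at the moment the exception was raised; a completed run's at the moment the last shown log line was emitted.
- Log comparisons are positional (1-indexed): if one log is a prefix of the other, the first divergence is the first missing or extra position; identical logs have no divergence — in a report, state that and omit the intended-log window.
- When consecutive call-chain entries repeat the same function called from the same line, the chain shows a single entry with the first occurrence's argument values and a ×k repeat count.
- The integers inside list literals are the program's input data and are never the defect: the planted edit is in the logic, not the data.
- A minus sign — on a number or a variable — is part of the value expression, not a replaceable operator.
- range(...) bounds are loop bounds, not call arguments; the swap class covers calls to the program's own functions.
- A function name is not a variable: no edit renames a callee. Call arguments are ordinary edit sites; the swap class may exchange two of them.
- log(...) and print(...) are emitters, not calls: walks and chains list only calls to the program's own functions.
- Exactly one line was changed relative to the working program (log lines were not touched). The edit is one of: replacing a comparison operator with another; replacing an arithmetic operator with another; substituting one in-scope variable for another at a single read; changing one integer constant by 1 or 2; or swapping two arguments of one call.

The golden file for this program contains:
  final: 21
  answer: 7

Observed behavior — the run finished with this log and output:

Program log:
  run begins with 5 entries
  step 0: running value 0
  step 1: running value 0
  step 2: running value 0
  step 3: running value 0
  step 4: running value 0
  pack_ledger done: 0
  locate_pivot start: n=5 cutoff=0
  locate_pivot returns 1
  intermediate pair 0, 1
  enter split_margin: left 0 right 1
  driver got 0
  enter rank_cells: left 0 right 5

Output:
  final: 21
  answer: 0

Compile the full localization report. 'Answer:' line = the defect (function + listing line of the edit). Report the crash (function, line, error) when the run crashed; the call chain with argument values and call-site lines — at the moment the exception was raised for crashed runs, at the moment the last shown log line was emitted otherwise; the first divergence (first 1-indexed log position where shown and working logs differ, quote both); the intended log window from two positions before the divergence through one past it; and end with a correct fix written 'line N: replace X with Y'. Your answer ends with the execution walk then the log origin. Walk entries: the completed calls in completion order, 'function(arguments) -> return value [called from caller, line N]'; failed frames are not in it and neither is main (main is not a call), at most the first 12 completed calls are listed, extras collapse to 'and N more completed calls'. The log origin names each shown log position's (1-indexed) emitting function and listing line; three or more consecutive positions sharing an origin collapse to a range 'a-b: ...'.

Answer: the defect is in pack_ledger at line 4.
Core observation: The log first diverges at position 2: the faulty run prints 'step 0: running value 0' where the working version prints 'step 0: running value 9'.
Call chain: main -> rank_cells(0, 5) (called at line 45).
First divergence: position 2 — shown 'step 0: running value 0', intended 'step 0: running value 9'.
Intended log window:
  1: run begins with 5 entries
  2: step 0: running value 9
  3: step 1: running value 9
Execution walk:
  pack_ledger([9, 0, 2, -1, -3]) -> 0  [called from settle_round, line 25]
  locate_pivot([9, 0, 2, -1, -3], 0) -> 1  [called from settle_round, line 26]
  split_margin(0, 1) -> 0  [called from settle_round, line 28]
  settle_round([9, 0, 2, -1, -3], 0) -> 0  [called from main, line 43]
  rank_cells(0, 5) -> 21  [called from main, line 45]
Log origin:
  1: from main, line 42
  2-6: from pack_ledger, line 5
  7: from pack_ledger, line 6
  8: from locate_pivot, line 10
  9: from locate_pivot, line 15
  10: from settle_round, line 27
  11: from split_margin, line 19
  12: from main, line 44
  13: from rank_cells, line 31
A correct fix: line 4: replace `*` with `+`.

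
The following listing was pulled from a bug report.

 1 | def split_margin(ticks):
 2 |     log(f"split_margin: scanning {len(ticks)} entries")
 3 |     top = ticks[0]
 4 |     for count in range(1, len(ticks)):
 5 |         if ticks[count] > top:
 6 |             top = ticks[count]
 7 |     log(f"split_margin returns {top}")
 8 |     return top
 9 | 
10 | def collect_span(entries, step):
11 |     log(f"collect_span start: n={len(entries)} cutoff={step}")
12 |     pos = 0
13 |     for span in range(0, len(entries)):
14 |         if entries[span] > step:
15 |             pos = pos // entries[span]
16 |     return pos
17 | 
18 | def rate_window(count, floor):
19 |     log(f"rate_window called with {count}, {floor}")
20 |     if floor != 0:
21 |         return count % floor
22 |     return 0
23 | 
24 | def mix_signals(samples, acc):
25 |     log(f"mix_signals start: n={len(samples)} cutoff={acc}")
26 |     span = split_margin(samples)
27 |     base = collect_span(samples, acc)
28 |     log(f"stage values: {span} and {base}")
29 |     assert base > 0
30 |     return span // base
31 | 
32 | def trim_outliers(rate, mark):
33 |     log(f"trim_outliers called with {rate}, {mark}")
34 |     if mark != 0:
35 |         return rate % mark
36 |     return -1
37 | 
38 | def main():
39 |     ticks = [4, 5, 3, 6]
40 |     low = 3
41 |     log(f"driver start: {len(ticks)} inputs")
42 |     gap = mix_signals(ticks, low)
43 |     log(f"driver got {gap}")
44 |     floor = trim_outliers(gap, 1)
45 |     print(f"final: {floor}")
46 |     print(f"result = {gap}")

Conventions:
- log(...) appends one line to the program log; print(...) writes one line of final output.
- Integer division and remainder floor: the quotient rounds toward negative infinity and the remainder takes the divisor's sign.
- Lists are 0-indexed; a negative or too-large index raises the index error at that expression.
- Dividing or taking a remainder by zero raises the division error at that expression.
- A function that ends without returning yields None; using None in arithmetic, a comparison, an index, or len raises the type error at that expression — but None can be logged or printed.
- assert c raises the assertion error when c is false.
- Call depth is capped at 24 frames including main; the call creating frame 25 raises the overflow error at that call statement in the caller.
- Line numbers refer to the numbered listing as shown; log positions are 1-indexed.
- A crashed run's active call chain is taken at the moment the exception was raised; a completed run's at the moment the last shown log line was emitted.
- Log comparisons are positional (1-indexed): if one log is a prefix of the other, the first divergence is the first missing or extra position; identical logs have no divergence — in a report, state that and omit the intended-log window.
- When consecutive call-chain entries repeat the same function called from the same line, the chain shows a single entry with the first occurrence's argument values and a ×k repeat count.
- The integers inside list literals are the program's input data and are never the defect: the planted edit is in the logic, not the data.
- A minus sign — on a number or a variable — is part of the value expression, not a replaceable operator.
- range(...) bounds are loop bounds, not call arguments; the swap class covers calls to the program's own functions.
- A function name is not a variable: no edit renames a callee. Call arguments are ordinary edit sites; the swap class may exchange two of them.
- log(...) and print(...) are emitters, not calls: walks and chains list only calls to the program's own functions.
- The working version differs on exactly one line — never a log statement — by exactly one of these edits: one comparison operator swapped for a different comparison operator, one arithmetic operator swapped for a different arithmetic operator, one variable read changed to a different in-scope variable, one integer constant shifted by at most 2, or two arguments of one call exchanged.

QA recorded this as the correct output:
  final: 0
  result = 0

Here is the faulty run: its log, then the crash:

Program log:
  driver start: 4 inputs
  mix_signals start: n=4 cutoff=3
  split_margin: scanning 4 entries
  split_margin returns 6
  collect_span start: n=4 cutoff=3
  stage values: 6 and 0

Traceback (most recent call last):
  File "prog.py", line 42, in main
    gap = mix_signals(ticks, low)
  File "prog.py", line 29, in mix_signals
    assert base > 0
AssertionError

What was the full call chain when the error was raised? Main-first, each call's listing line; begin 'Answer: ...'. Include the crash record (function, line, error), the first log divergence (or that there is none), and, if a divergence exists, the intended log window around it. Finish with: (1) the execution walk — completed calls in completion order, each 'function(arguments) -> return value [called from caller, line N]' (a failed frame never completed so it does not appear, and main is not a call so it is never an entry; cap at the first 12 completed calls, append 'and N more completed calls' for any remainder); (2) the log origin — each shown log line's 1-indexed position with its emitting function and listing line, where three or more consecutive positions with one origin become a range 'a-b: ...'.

Answer: main -> mix_signals (called at line 42).
Core observation: Position 6 is the first bad log line: 'stage values: 6 and 0' should read 'stage values: 6 and 15'.
Crash: mix_signals, line 29, AssertionError.
First divergence: position 6; shown 'stage values: 6 and 0' vs intended 'stage values: 6 and 15'.
Intended log window:
  4: split_margin returns 6
  5: collect_span start: n=4 cutoff=3
  6: stage values: 6 and 15
  7: driver got 0
Execution walk:
  split_margin([4, 5, 3, 6]) -> 6  [called from mix_signals, line 26]
  collect_span([4, 5, 3, 6], 3) -> 0  [called from mix_signals, line 27]
Log line origins:
  1: logged in main at line 41
  2: logged in mix_signals at line 25
  3: logged in split_margin at line 2
  4: logged in split_margin at line 7
  5: logged in collect_span at line 11
  6: logged in mix_signals at line 28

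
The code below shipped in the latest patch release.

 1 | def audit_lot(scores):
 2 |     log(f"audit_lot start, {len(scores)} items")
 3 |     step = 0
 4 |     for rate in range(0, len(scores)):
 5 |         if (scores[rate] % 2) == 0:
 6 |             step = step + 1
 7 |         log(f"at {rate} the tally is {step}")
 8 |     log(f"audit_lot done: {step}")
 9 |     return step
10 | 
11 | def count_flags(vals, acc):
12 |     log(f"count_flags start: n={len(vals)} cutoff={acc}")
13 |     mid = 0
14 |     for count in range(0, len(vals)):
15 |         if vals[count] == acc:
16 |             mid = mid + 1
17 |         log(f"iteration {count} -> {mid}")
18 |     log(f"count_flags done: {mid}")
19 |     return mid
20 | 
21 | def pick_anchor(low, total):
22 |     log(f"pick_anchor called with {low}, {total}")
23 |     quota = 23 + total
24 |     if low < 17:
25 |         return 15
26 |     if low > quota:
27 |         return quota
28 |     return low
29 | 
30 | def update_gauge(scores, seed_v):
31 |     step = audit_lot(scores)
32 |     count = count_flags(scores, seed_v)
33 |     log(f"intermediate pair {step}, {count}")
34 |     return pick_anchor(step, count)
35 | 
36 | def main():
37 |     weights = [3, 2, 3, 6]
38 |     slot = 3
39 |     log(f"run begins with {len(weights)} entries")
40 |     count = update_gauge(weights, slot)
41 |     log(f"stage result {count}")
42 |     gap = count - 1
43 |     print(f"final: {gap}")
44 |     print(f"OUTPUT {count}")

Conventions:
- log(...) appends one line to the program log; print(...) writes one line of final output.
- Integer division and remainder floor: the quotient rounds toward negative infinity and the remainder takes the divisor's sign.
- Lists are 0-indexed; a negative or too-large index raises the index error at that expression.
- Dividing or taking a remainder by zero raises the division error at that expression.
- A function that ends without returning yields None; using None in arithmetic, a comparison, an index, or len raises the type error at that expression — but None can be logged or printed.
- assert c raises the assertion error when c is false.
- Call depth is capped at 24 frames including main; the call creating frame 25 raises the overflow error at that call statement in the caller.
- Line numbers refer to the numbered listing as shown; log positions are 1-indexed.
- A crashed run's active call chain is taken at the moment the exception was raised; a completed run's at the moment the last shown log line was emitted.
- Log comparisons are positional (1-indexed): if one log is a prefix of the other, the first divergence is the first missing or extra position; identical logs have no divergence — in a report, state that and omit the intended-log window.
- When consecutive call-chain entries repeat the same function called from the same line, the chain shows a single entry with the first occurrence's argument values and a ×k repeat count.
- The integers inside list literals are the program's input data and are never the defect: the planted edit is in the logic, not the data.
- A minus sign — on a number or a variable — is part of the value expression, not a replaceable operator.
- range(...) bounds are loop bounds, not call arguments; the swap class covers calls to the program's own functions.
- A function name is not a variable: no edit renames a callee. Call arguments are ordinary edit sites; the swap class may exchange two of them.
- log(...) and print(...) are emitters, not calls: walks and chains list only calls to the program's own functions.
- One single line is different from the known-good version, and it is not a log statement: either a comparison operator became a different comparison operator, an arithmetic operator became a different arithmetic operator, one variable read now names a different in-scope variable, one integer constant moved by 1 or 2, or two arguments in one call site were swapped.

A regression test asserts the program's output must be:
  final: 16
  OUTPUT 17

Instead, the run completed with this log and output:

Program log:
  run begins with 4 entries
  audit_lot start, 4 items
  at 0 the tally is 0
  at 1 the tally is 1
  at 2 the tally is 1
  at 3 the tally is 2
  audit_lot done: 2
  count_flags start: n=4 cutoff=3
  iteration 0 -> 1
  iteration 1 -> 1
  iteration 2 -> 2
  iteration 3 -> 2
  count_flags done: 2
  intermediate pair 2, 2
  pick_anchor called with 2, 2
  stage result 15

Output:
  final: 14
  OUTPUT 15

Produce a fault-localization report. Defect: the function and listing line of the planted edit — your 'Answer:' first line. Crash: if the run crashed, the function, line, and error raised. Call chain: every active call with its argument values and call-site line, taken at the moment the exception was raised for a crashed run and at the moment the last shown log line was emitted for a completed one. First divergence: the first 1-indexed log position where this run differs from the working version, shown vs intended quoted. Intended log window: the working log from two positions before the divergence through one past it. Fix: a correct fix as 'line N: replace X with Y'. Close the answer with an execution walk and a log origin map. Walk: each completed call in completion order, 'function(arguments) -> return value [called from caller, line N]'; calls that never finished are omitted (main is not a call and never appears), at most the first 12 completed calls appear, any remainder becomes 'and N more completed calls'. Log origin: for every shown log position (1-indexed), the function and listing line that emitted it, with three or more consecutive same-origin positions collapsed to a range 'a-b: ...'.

Answer: the defect is in pick_anchor at line 25.
The tell: The earliest visible damage is log position 16 — 'stage result 15' rather than the intended 'stage result 17'.
Call chain: main.
First divergence: position 16 — shown 'stage result 15', intended 'stage result 17'.
Intended log window:
  14: intermediate pair 2, 2
  15: pick_anchor called with 2, 2
  16: stage result 17
Execution walk:
  audit_lot([3, 2, 3, 6]) -> 2  [called from update_gauge, line 31]
  count_flags([3, 2, 3, 6], 3) -> 2  [called from update_gauge, line 32]
  pick_anchor(2, 2) -> 15  [called from update_gauge, line 34]
  update_gauge([3, 2, 3, 6], 3) -> 15  [called from main, line 40]
Log origins:
  1 — main, line 39
  2 — audit_lot, line 2
  3-6 — audit_lot, line 7
  7 — audit_lot, line 8
  8 — count_flags, line 12
  9-12 — count_flags, line 17
  13 — count_flags, line 18
  14 — update_gauge, line 33
  15 — pick_anchor, line 22
  16 — main, line 41
A correct fix: line 25: replace `15` with `17`.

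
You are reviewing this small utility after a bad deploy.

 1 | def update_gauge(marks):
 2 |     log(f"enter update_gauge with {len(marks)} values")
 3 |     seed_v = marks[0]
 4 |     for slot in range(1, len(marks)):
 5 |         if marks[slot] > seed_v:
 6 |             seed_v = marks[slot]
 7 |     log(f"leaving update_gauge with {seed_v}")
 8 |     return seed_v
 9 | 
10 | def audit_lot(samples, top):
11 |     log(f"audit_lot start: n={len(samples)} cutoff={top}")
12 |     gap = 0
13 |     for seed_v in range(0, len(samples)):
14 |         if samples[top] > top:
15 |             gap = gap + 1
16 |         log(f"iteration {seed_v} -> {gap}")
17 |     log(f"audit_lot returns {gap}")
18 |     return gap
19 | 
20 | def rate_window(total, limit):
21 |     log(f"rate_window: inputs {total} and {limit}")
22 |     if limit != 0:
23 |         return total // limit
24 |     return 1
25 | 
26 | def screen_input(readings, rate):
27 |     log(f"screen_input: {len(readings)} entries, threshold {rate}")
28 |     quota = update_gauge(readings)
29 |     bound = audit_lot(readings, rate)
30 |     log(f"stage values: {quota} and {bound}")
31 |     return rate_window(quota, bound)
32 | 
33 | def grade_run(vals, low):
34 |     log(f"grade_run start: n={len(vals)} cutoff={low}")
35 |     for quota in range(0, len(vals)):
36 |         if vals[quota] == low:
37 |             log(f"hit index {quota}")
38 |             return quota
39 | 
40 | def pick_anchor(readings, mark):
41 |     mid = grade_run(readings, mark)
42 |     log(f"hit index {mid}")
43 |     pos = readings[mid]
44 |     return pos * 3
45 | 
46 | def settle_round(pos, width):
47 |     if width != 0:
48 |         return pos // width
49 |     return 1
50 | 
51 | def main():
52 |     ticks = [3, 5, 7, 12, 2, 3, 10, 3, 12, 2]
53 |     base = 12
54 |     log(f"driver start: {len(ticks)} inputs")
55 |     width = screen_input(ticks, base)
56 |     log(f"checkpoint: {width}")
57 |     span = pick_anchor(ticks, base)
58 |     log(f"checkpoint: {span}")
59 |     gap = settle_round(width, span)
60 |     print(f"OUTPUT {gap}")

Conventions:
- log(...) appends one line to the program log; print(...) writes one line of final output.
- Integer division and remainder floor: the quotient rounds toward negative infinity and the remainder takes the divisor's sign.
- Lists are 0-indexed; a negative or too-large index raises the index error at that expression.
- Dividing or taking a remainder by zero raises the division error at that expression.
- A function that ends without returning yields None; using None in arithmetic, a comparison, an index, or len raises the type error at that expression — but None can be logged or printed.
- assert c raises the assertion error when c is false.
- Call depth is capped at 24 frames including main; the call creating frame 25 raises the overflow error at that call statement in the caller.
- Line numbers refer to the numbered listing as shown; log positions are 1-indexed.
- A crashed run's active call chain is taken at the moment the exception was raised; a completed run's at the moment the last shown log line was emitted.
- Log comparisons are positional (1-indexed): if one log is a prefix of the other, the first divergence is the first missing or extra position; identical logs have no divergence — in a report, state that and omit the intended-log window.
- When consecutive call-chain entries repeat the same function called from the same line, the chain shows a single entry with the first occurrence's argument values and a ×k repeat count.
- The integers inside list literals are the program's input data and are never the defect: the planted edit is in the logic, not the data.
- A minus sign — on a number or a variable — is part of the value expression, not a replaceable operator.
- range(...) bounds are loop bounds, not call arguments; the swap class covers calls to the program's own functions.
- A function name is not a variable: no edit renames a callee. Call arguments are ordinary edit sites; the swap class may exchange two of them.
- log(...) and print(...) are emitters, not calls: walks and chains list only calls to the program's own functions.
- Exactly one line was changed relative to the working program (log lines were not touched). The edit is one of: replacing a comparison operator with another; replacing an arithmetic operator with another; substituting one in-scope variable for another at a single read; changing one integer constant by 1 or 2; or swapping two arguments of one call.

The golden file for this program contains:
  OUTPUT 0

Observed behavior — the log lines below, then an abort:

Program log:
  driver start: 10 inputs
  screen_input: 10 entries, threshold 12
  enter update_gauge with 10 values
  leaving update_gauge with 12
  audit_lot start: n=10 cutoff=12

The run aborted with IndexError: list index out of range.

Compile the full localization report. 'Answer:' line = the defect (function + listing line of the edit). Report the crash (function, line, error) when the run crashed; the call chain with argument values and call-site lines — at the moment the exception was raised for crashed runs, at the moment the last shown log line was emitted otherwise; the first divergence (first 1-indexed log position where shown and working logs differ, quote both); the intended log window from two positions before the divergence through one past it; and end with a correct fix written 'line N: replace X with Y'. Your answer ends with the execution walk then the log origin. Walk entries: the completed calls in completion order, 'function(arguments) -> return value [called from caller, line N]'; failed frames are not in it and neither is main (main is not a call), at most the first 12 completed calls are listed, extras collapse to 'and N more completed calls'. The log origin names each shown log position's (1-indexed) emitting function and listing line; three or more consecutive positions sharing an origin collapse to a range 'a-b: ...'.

Answer: the defect is in audit_lot at line 14.
Key observation: After 5 matching log lines the faulty run goes silent, while the working version continues with 'iteration 0 -> 0'.
Crash: audit_lot, line 14, IndexError.
Call chain: main -> screen_input([3, 5, 7, 12, 2, 3, 10, 3, 12, 2], 12) (called at line 55) -> audit_lot([3, 5, 7, 12, 2, 3, 10, 3, 12, 2], 12) (called at line 29).
First divergence: position 6 (shown log ended at 5 lines; the working version continues: 'iteration 0 -> 0').
Intended log window:
  4: leaving update_gauge with 12
  5: audit_lot start: n=10 cutoff=12
  6: iteration 0 -> 0
  7: iteration 1 -> 0
Execution walk:
  update_gauge([3, 5, 7, 12, 2, 3, 10, 3, 12, 2]) -> 12  [called from screen_input, line 28]
Origin of each log line:
  1 — main, line 54
  2 — screen_input, line 27
  3 — update_gauge, line 2
  4 — update_gauge, line 7
  5 — audit_lot, line 11
A correct fix: line 14: replace `samples[top]` with `samples[seed_v]`.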